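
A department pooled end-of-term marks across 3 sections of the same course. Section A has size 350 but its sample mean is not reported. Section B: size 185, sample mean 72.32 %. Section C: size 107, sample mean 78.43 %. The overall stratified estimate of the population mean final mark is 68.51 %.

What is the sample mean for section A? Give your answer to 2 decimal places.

63.46

Σ Nₕx̄ₕ = N·μ, so 350·x̄_A = 642·68.51 − (185·72.32 + 107·78.43).
= 43983.42 − 21771.21 = 22212.21.
x̄_A = 22212.21 / 350 = 63.4635... → 63.46.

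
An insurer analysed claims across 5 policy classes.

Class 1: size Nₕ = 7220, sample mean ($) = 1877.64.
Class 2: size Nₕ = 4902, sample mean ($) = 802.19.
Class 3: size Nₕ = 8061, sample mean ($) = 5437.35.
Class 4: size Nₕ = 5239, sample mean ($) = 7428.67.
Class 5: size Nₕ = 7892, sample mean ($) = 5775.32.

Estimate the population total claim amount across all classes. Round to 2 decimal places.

145817002.10

1: 7220·1877.64 = 13556560.8
2: 4902·802.19 = 3932335.38
3: 8061·5437.35 = 43830478.35
4: 5239·7428.67 = 38918802.13
5: 7892·5775.32 = 45578825.44
τ̂ = Σ Nₕx̄ₕ = 145817002.10.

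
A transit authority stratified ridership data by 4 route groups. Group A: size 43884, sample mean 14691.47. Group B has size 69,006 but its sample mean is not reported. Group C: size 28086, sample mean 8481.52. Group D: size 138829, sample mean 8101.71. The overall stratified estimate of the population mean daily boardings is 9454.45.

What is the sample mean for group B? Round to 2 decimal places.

Σ Nₕx̄ₕ = N·μ, so 69006·x̄_B = 279805·9454.45 − (43884·14691.47 + 28086·8481.52 + 138829·8101.71).
= 2645402382.25 − 2007684737.79 = 637717644.46.
x̄_B = 637717644.46 / 69006 = 9241.4811... → 9241.48.

9241.48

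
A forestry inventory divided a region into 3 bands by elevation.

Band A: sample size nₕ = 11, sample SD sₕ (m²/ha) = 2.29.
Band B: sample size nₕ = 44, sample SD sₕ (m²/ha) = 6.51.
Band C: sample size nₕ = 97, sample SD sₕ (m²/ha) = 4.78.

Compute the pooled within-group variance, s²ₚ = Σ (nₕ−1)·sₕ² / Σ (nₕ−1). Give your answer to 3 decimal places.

27.304

A: (11−1)·2.29² = 10·5.2441 = 52.441
B: (44−1)·6.51² = 43·42.3801 = 1822.3443
C: (97−1)·4.78² = 96·22.8484 = 2193.4464
Numerator = 4068.2317; denominator = Σ(nₕ−1) = 149.
s²ₚ = 4068.2317/149 = 27.30357... → 27.304.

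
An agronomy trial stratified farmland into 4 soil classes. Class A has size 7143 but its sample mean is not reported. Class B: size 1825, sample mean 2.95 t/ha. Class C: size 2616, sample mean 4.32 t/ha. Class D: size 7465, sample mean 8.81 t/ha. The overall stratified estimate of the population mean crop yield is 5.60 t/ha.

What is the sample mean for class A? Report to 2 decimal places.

Σ Nₕx̄ₕ = N·μ, so 7143·x̄_A = 19049·5.60 − (1825·2.95 + 2616·4.32 + 7465·8.81).
= 106674.4 − 82451.52 = 24222.88.
x̄_A = 24222.88 / 7143 = 3.3911... → 3.39.

3.39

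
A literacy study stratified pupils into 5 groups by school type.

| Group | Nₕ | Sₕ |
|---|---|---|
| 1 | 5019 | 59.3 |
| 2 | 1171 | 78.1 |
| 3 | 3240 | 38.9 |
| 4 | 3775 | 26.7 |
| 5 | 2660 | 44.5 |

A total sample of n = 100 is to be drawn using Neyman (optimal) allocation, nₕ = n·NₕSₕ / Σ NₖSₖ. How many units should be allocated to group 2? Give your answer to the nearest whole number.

12

Σ NₕSₕ = 5019·59.3 + 1171·78.1 + 3240·38.9 + 3775·26.7 + 2660·44.5 = 734280.3.
Share for 2: 91455.1/734280.3 = 0.12455.
n_2 = 100 × 0.12455 = 12.455... → 12.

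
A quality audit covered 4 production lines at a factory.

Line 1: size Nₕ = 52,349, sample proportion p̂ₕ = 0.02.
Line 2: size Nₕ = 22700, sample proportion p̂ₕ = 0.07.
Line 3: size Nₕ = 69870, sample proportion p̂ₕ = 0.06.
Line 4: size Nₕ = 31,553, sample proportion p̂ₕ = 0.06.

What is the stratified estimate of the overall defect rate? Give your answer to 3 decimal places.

0.049

N = 52349 + 22700 + 69870 + 31553 = 176472.
Overall proportion = Σ (Nₕ/N)·p̂ₕ.
Σ Nₕp̂ₕ = 1046.98 + 1589 + 4192.2 + 1893.18 = 8721.36.
8721.36 / 176472 = 0.04942... → 0.049.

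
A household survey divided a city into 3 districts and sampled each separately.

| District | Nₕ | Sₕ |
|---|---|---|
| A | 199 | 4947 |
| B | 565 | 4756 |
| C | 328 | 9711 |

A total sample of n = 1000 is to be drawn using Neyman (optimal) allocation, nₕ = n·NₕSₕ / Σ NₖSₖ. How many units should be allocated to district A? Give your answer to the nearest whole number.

A: NₕSₕ = 199·4947 = 984453
B: NₕSₕ = 565·4756 = 2687140
C: NₕSₕ = 328·9711 = 3185208
Σ NₕSₕ = 6856801.
n_A = 1000·984453/6856801 = 143.573... → 144.

144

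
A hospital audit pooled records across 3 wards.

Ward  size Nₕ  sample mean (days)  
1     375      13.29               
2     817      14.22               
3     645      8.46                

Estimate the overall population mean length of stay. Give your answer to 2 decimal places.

12.01

N = 375 + 817 + 645 = 1837.
Overall mean = Σ (Nₕ/N)·x̄ₕ — weight by population share, not a simple average.
Σ Nₕx̄ₕ = 375·13.29 + 817·14.22 + 645·8.46 = 4983.75 + 11617.74 + 5456.7 = 22058.19.
Divide by N: 22058.19 / 1837 = 12.0077... → 12.01.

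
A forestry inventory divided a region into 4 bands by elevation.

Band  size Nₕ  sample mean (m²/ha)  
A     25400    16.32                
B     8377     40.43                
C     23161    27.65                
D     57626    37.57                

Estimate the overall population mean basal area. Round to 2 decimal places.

N = 114564; weights Wₕ = Nₕ/N = (0.2217, 0.0731, 0.2022, 0.5030).
x̄_st = Σ Wₕ·x̄ₕ = 0.2217·16.32 + 0.0731·40.43 + 0.2022·27.65 + 0.5030·37.57 ≈ 31.0623...
→ 31.06.

31.06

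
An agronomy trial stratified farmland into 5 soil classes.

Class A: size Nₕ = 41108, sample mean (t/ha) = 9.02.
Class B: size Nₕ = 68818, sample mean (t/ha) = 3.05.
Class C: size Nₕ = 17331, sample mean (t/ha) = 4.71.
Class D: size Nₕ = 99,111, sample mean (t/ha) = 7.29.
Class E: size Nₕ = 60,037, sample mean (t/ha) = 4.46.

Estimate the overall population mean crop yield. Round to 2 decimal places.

5.77

N = 41108 + 68818 + 17331 + 99111 + 60037 = 286405.
Weight each subgroup mean by Nₕ/N and sum.
Σ Nₕx̄ₕ = 41108·9.02 + 68818·3.05 + 17331·4.71 + 99111·7.29 + 60037·4.46 = 370794.16 + 209894.9 + 81629.01 + 722519.19 + 267765.02 = 1652602.28.
Divide by N: 1652602.28 / 286405 = 5.7702... → 5.77.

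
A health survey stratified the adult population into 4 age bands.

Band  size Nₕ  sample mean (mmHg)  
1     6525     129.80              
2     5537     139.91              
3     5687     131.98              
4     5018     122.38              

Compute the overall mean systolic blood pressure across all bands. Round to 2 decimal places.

131.17

N = 22767; weights Wₕ = Nₕ/N = (0.2866, 0.2432, 0.2498, 0.2204).
x̄_st = Σ Wₕ·x̄ₕ = 0.2866·129.80 + 0.2432·139.91 + 0.2498·131.98 + 0.2204·122.38 ≈ 131.1679...
→ 131.17.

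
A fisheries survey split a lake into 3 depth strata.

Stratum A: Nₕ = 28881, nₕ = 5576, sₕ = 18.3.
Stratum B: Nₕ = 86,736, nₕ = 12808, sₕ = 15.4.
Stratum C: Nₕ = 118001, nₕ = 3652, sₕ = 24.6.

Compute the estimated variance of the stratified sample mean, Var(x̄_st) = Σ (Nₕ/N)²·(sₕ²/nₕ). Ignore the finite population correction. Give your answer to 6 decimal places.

0.045747

N = 233618. Term for each stratum: Wₕ²sₕ²/nₕ.
Var(x̄_st) = 0.000917891 + 0.002552386 + 0.042276421 = 0.045746698 → 0.045747.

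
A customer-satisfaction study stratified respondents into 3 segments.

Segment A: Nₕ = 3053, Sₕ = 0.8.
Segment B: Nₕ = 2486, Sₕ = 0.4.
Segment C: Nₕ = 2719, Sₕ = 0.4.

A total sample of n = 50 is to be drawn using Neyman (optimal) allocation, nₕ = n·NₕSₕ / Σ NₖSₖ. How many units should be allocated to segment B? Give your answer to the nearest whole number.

Σ NₕSₕ = 3053·0.8 + 2486·0.4 + 2719·0.4 = 4524.4.
Share for B: 994.4/4524.4 = 0.21979.
n_B = 50 × 0.21979 = 10.989... → 11.

11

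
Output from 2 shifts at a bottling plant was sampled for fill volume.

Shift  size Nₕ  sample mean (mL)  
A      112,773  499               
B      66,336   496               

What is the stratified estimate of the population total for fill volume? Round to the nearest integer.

Estimate total by summing Nₕ·x̄ₕ over strata.
112773·499 + 66336·496 = 56273727 + 32902656 = 89176383.

89176383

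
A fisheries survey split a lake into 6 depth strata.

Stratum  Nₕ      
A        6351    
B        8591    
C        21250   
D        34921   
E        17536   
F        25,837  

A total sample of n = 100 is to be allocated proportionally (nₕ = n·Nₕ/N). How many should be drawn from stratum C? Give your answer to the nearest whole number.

N = 6351 + 8591 + 21250 + 34921 + 17536 + 25837 = 114486.
n_C = 100·21250/114486 = 18.561... → 19.

19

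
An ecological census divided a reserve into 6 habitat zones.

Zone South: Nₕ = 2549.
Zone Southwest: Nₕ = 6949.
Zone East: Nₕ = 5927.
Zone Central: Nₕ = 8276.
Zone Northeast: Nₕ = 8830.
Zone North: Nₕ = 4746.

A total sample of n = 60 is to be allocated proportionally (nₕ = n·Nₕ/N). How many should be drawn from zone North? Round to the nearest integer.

N = 2549 + 6949 + 5927 + 8276 + 8830 + 4746 = 37277.
n_North = 60·4746/37277 = 7.639... → 8.

8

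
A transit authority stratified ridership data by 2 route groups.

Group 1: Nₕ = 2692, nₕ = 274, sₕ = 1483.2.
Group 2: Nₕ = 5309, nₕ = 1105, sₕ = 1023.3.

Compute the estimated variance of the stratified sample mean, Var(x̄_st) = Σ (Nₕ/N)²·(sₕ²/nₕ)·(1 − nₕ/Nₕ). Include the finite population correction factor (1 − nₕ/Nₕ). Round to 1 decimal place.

N = 8001; Wₕ = Nₕ/N.
group 1: (2692/8001)²·1483.2²/274·(1 − 274/2692) = 816.3787
group 2: (5309/8001)²·1023.3²/1105·(1 − 1105/5309) = 330.3928
Sum = 1146.7715 → 1146.8.

1146.8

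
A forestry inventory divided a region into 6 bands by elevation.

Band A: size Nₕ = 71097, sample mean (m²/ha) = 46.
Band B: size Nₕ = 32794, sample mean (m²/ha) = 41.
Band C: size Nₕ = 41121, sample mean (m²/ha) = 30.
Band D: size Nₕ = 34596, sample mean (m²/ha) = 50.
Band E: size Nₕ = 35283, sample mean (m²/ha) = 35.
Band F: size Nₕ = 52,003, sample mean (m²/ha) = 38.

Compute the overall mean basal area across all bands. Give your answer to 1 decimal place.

N = 71097 + 32794 + 41121 + 34596 + 35283 + 52003 = 266894.
The stratified mean weights each stratum mean by its population share Nₕ/N.
Σ Nₕx̄ₕ = 71097·46 + 32794·41 + 41121·30 + 34596·50 + 35283·35 + 52003·38 = 3270462 + 1344554 + 1233630 + 1729800 + 1234905 + 1976114 = 10789465.
Divide by N: 10789465 / 266894 = 40.426... → 40.4.

40.4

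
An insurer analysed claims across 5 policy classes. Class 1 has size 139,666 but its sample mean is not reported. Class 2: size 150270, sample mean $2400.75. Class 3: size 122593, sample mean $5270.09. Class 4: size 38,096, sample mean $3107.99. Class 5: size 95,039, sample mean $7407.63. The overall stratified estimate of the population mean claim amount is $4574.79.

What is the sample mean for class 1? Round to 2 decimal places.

4776.01

N = 139666 + 150270 + 122593 + 38096 + 95039 = 545664.
Overall total = μ·N = 4574.79·545664 = 2496298210.56.
Subtract the known strata: 150270·2400.75 + 122593·5270.09 + 38096·3107.99 + 95039·7407.63 = 1829252580.48.
Remaining total for class 1: 2496298210.56 − 1829252580.48 = 667045630.08.
Divide by its size: 667045630.08 / 139666 = 4776.0058... → 4776.01.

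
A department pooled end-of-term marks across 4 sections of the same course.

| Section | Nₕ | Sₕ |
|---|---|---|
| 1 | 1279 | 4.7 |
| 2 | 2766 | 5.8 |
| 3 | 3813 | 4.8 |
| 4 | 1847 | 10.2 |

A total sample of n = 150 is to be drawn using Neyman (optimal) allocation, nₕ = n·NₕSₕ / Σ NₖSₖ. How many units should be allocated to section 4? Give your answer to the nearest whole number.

1: NₕSₕ = 1279·4.7 = 6011.3
2: NₕSₕ = 2766·5.8 = 16042.8
3: NₕSₕ = 3813·4.8 = 18302.4
4: NₕSₕ = 1847·10.2 = 18839.4
Σ NₕSₕ = 59195.9.
n_4 = 150·18839.4/59195.9 = 47.738... → 48.

48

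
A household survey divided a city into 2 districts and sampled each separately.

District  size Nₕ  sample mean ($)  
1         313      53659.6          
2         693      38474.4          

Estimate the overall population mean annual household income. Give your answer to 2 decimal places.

43199.02

N = 313 + 693 = 1006.
Overall mean = Σ (Nₕ/N)·x̄ₕ — weight by population share, not a simple average.
Σ Nₕx̄ₕ = 313·53659.6 + 693·38474.4 = 16795454.8 + 26662759.2 = 43458214.
Divide by N: 43458214 / 1006 = 43199.0199... → 43199.02.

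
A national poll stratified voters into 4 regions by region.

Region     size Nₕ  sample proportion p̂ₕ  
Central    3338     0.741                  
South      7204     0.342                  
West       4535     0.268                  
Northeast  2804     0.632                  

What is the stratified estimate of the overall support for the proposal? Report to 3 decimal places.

Wₕ = Nₕ/N with N = 17881: 0.1867, 0.4029, 0.2536, 0.1568.
p̂_st = 0.1867·0.741 + 0.4029·0.342 + 0.2536·0.268 + 0.1568·0.632 ≈ 0.44319... → 0.443.

0.443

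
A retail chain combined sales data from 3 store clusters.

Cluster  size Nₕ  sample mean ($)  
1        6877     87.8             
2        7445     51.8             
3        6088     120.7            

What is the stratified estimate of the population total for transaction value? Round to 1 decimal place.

1724273.2

1: 6877·87.8 = 603800.6
2: 7445·51.8 = 385651
3: 6088·120.7 = 734821.6
τ̂ = Σ Nₕx̄ₕ = 1724273.2.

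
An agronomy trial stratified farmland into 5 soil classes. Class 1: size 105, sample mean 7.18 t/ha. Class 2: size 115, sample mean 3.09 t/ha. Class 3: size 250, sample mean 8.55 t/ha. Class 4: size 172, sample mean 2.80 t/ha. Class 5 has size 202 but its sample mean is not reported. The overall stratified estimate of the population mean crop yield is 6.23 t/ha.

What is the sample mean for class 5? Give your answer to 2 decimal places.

Σ Nₕx̄ₕ = N·μ, so 202·x̄_5 = 844·6.23 − (105·7.18 + 115·3.09 + 250·8.55 + 172·2.80).
= 5258.12 − 3728.35 = 1529.77.
x̄_5 = 1529.77 / 202 = 7.5731... → 7.57.

7.57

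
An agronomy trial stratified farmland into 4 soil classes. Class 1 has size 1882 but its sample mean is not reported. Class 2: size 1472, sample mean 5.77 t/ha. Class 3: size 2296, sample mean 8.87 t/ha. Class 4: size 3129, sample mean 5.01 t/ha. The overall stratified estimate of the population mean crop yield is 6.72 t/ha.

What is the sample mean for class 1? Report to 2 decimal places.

N = 1882 + 1472 + 2296 + 3129 = 8779.
Overall total = μ·N = 6.72·8779 = 58994.88.
Subtract the known strata: 1472·5.77 + 2296·8.87 + 3129·5.01 = 44535.25.
Remaining total for class 1: 58994.88 − 44535.25 = 14459.63.
Divide by its size: 14459.63 / 1882 = 7.6831... → 7.68.

7.68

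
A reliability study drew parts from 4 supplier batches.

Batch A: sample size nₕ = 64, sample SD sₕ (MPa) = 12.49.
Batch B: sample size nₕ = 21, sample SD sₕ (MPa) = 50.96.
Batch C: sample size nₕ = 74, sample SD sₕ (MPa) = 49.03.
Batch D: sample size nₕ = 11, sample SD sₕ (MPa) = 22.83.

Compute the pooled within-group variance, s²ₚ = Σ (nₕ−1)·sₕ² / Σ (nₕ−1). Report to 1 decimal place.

1460.6

A: (64−1)·12.49² = 63·156.0001 = 9828.0063
B: (21−1)·50.96² = 20·2596.9216 = 51938.432
C: (74−1)·49.03² = 73·2403.9409 = 175487.6857
D: (11−1)·22.83² = 10·521.2089 = 5212.089
Numerator = 242466.213; denominator = Σ(nₕ−1) = 166.
s²ₚ = 242466.213/166 = 1460.640... → 1460.6.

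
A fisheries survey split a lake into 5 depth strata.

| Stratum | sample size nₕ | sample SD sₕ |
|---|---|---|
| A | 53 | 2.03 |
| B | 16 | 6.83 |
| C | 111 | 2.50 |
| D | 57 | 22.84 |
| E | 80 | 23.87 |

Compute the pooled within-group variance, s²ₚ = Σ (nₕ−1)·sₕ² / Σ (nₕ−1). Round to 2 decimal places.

Degrees of freedom: 52 + 15 + 110 + 56 + 79 = 312.
Σ(nₕ−1)sₕ² = 52·4.1209 + 15·46.6489 + 110·6.25 + 56·521.6656 + 79·569.7769 = 75827.169.
s²ₚ = 75827.169 / 312 = 243.0358... → 243.04.

243.04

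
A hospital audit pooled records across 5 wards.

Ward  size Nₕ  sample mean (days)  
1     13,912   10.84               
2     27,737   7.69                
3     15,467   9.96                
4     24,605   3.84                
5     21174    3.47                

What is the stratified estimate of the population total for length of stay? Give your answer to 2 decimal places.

1: 13912·10.84 = 150806.08
2: 27737·7.69 = 213297.53
3: 15467·9.96 = 154051.32
4: 24605·3.84 = 94483.2
5: 21174·3.47 = 73473.78
τ̂ = Σ Nₕx̄ₕ = 686111.91.

686111.91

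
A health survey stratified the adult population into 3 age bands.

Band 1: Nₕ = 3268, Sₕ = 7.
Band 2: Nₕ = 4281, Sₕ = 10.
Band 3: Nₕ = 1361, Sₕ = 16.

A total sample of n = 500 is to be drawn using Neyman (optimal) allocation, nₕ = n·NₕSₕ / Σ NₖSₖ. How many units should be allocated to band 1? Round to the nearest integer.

131

1: NₕSₕ = 3268·7 = 22876
2: NₕSₕ = 4281·10 = 42810
3: NₕSₕ = 1361·16 = 21776
Σ NₕSₕ = 87462.
n_1 = 500·22876/87462 = 130.777... → 131.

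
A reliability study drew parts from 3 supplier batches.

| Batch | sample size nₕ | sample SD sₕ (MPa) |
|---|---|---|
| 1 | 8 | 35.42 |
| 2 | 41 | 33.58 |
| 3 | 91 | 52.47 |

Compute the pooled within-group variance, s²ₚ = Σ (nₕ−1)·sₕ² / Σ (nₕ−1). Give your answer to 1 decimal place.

1: (8−1)·35.42² = 7·1254.5764 = 8782.0348
2: (41−1)·33.58² = 40·1127.6164 = 45104.656
3: (91−1)·52.47² = 90·2753.1009 = 247779.081
Numerator = 301665.7718; denominator = Σ(nₕ−1) = 137.
s²ₚ = 301665.7718/137 = 2201.940... → 2201.9.

2201.9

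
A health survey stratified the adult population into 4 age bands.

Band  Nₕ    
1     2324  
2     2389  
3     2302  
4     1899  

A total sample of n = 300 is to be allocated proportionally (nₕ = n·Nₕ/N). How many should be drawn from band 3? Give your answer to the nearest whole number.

N = 2324 + 2389 + 2302 + 1899 = 8914.
n_3 = 300·2302/8914 = 77.474... → 77.

77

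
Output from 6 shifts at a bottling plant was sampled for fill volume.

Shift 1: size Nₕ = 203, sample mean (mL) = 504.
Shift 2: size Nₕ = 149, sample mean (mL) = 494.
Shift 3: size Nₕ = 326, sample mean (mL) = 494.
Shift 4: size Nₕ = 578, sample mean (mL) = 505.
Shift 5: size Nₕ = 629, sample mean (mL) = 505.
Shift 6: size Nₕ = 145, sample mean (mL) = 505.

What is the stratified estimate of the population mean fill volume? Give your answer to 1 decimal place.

502.3

N = 203 + 149 + 326 + 578 + 629 + 145 = 2030.
Overall mean = Σ (Nₕ/N)·x̄ₕ — weight by population share, not a simple average.
Σ Nₕx̄ₕ = 203·504 + 149·494 + 326·494 + 578·505 + 629·505 + 145·505 = 102312 + 73606 + 161044 + 291890 + 317645 + 73225 = 1019722.
Divide by N: 1019722 / 2030 = 502.326... → 502.3.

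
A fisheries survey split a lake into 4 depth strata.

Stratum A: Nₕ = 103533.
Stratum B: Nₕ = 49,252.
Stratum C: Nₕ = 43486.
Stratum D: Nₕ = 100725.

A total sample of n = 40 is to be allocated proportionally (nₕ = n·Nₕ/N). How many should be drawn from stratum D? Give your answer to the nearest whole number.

Share of stratum D = 100725/296996 = 0.33915.
Allocate 40 × 0.33915 = 13.566... → 14.

14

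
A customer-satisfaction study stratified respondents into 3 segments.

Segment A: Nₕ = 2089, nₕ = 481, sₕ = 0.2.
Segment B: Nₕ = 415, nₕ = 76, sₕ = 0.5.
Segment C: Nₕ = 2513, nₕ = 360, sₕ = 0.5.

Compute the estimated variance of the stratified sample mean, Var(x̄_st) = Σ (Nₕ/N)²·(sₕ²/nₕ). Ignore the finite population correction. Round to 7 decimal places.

N = 5017; Wₕ = Nₕ/N.
segment A: (2089/5017)²·0.2²/481 = 0.0000144180
segment B: (415/5017)²·0.5²/76 = 0.0000225079
segment C: (2513/5017)²·0.5²/360 = 0.0001742346
Sum = 0.0002111604 → 0.0002112.

0.0002112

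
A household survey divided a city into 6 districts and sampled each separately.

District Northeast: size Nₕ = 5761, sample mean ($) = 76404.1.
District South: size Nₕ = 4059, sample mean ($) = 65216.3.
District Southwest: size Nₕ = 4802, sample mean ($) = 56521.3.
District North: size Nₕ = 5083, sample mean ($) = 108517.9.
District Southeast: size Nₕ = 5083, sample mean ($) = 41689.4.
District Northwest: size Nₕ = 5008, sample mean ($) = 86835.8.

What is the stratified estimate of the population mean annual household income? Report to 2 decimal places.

72985.29

N = 5761 + 4059 + 4802 + 5083 + 5083 + 5008 = 29796.
Weight each subgroup mean by Nₕ/N and sum.
Σ Nₕx̄ₕ = 5761·76404.1 + 4059·65216.3 + 4802·56521.3 + 5083·108517.9 + 5083·41689.4 + 5008·86835.8 = 440164020.1 + 264712961.7 + 271415282.6 + 551596485.7 + 211907220.2 + 434873686.4 = 2174669656.7.
Divide by N: 2174669656.7 / 29796 = 72985.2885... → 72985.29.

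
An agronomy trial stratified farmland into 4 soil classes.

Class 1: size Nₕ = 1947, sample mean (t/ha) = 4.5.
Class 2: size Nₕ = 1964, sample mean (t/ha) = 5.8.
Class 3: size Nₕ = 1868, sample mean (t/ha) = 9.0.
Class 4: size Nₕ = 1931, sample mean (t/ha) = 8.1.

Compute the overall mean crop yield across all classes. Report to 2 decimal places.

x̄_st = (Σ Nₕx̄ₕ) / (Σ Nₕ) = (1947·4.5 + 1964·5.8 + 1868·9.0 + 1931·8.1) / 7710
= 52605.8 / 7710 = 6.8231... → 6.82.

6.82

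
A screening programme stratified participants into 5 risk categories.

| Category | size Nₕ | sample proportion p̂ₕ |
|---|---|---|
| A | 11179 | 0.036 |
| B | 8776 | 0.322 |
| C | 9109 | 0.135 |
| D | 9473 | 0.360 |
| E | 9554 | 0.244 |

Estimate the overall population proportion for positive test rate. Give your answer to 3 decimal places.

N = 11179 + 8776 + 9109 + 9473 + 9554 = 48091.
Overall proportion = Σ (Nₕ/N)·p̂ₕ.
Σ Nₕp̂ₕ = 402.444 + 2825.872 + 1229.715 + 3410.28 + 2331.176 = 10199.487.
10199.487 / 48091 = 0.21209... → 0.212.

0.212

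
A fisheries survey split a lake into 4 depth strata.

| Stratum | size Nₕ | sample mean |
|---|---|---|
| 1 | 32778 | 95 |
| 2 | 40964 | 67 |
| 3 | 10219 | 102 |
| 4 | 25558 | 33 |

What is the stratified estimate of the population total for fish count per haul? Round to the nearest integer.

1: 32778·95 = 3113910
2: 40964·67 = 2744588
3: 10219·102 = 1042338
4: 25558·33 = 843414
τ̂ = Σ Nₕx̄ₕ = 7744250.

7744250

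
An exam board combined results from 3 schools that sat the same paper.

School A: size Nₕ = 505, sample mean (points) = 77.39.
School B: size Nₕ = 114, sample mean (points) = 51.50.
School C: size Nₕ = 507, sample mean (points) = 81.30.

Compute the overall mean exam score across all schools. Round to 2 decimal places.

N = 505 + 114 + 507 = 1126.
Weight each subgroup mean by Nₕ/N and sum.
Σ Nₕx̄ₕ = 505·77.39 + 114·51.50 + 507·81.30 = 39081.95 + 5871 + 41219.1 = 86172.05.
Divide by N: 86172.05 / 1126 = 76.5294... → 76.53.

76.53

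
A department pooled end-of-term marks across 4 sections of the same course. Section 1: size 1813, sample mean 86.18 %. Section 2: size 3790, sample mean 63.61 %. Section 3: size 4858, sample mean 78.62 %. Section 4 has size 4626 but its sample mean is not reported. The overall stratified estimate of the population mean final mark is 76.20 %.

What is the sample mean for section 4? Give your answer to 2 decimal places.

N = 1813 + 3790 + 4858 + 4626 = 15087.
Overall total = μ·N = 76.20·15087 = 1149629.4.
Subtract the known strata: 1813·86.18 + 3790·63.61 + 4858·78.62 = 779262.2.
Remaining total for section 4: 1149629.4 − 779262.2 = 370367.2.
Divide by its size: 370367.2 / 4626 = 80.0621... → 80.06.

80.06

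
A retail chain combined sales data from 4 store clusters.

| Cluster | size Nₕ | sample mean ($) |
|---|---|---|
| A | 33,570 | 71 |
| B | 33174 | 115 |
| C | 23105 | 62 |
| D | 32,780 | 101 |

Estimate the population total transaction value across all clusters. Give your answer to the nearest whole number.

10941770

Population total = Σ Nₕ·x̄ₕ (each stratum's size times its mean).
33570·71 + 33174·115 + 23105·62 + 32780·101 = 2383470 + 3815010 + 1432510 + 3310780 = 10941770.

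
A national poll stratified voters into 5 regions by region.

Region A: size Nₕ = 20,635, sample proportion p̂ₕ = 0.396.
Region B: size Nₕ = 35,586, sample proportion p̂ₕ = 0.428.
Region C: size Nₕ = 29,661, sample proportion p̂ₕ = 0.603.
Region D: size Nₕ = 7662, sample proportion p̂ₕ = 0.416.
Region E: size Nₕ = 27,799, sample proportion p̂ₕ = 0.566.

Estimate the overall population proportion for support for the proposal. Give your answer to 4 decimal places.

N = 20635 + 35586 + 29661 + 7662 + 27799 = 121343.
Overall proportion = Σ (Nₕ/N)·p̂ₕ.
Σ Nₕp̂ₕ = 8171.46 + 15230.808 + 17885.583 + 3187.392 + 15734.234 = 60209.477.
60209.477 / 121343 = 0.496192... → 0.4962.

0.4962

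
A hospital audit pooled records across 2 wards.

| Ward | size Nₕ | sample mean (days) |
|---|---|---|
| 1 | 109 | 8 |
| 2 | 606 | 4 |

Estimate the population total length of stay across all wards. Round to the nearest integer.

Population total = Σ Nₕ·x̄ₕ (each stratum's size times its mean).
109·8 + 606·4 = 872 + 2424 = 3296.

3296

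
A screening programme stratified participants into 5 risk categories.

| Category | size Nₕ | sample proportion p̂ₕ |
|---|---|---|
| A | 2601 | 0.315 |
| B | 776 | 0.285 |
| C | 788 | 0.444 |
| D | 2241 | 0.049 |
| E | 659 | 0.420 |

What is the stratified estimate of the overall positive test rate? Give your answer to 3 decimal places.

N = 2601 + 776 + 788 + 2241 + 659 = 7065.
Overall proportion = Σ (Nₕ/N)·p̂ₕ.
Σ Nₕp̂ₕ = 819.315 + 221.16 + 349.872 + 109.809 + 276.78 = 1776.936.
1776.936 / 7065 = 0.25151... → 0.252.

0.252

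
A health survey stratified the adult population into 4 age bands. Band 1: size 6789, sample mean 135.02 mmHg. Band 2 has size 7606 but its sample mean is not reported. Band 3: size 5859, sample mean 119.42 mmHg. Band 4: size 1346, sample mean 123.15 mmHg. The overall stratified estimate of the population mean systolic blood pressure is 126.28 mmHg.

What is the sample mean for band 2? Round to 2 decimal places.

Σ Nₕx̄ₕ = N·μ, so 7606·x̄_2 = 21600·126.28 − (6789·135.02 + 5859·119.42 + 1346·123.15).
= 2727648 − 1782092.46 = 945555.54.
x̄_2 = 945555.54 / 7606 = 124.3171... → 124.32.

124.32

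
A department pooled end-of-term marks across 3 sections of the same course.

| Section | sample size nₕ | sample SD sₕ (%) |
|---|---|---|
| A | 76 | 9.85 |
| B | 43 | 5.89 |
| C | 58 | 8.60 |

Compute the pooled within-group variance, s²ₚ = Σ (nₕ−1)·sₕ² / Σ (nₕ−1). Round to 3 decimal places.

74.422

Degrees of freedom: 75 + 42 + 57 = 174.
Σ(nₕ−1)sₕ² = 75·97.0225 + 42·34.6921 + 57·73.96 = 12949.4757.
s²ₚ = 12949.4757 / 174 = 74.42227... → 74.422.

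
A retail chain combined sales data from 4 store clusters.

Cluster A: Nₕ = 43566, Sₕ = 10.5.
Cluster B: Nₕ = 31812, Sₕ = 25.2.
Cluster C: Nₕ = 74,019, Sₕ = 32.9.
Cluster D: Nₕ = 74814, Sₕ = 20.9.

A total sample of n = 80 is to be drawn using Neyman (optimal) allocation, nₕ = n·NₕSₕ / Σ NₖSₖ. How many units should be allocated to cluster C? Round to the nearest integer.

37

Σ NₕSₕ = 43566·10.5 + 31812·25.2 + 74019·32.9 + 74814·20.9 = 5257943.1.
Share for C: 2435225.1/5257943.1 = 0.46315.
n_C = 80 × 0.46315 = 37.052... → 37.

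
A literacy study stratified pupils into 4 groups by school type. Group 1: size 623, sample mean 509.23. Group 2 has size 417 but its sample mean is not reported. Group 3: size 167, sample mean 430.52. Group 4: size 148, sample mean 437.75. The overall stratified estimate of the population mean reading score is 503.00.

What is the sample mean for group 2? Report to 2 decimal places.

N = 623 + 417 + 167 + 148 = 1355.
Overall total = μ·N = 503.00·1355 = 681565.
Subtract the known strata: 623·509.23 + 167·430.52 + 148·437.75 = 453934.13.
Remaining total for group 2: 681565 − 453934.13 = 227630.87.
Divide by its size: 227630.87 / 417 = 545.8774... → 545.88.

545.88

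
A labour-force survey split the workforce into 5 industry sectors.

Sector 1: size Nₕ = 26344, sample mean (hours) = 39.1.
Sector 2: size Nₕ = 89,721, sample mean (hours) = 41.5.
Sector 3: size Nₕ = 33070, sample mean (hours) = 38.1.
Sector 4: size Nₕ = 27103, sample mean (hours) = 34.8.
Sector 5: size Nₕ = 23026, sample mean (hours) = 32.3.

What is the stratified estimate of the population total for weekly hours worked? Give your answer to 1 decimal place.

7700363.1

Population total = Σ Nₕ·x̄ₕ (each stratum's size times its mean).
26344·39.1 + 89721·41.5 + 33070·38.1 + 27103·34.8 + 23026·32.3 = 1030050.4 + 3723421.5 + 1259967 + 943184.4 + 743739.8 = 7700363.1.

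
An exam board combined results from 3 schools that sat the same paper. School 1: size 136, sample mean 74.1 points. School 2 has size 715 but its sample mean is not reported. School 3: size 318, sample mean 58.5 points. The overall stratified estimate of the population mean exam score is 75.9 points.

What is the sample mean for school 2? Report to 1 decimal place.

Σ Nₕx̄ₕ = N·μ, so 715·x̄_2 = 1169·75.9 − (136·74.1 + 318·58.5).
= 88727.1 − 28680.6 = 60046.5.
x̄_2 = 60046.5 / 715 = 83.981... → 84.0.

84.0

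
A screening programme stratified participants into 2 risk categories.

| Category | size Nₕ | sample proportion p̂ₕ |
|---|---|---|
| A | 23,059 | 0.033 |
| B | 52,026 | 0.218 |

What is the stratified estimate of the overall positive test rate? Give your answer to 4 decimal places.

Wₕ = Nₕ/N with N = 75085: 0.3071, 0.6929.
p̂_st = 0.3071·0.033 + 0.6929·0.218 ≈ 0.161186... → 0.1612.

0.1612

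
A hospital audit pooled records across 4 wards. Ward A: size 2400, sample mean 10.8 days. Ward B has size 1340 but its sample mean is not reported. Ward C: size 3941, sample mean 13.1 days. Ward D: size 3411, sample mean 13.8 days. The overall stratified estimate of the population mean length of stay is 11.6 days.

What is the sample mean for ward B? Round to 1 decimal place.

Σ Nₕx̄ₕ = N·μ, so 1340·x̄_B = 11092·11.6 − (2400·10.8 + 3941·13.1 + 3411·13.8).
= 128667.2 − 124618.9 = 4048.3.
x̄_B = 4048.3 / 1340 = 3.021... → 3.0.

3.0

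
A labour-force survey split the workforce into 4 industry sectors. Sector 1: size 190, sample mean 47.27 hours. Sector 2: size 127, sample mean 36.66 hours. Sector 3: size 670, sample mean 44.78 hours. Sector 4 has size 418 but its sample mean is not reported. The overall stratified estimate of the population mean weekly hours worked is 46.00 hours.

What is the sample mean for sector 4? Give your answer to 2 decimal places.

N = 190 + 127 + 670 + 418 = 1405.
Overall total = μ·N = 46.00·1405 = 64630.
Subtract the known strata: 190·47.27 + 127·36.66 + 670·44.78 = 43639.72.
Remaining total for sector 4: 64630 − 43639.72 = 20990.28.
Divide by its size: 20990.28 / 418 = 50.2160... → 50.22.

50.22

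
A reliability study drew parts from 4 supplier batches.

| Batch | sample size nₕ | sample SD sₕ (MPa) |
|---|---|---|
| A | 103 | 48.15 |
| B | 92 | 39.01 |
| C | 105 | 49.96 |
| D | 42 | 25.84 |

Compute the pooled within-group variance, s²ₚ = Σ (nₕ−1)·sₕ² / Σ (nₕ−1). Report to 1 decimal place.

Degrees of freedom: 102 + 91 + 104 + 41 = 338.
Σ(nₕ−1)sₕ² = 102·2318.4225 + 91·1521.7801 + 104·2496.0016 + 41·667.7056 = 661921.1801.
s²ₚ = 661921.1801 / 338 = 1958.347... → 1958.3.

1958.3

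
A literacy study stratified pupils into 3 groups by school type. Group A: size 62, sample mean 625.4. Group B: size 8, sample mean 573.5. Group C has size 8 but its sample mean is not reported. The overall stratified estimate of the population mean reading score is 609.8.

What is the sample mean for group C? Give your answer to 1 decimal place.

Σ Nₕx̄ₕ = N·μ, so 8·x̄_C = 78·609.8 − (62·625.4 + 8·573.5).
= 47564.4 − 43362.8 = 4201.6.
x̄_C = 4201.6 / 8 = 525.2 → 525.2.

525.2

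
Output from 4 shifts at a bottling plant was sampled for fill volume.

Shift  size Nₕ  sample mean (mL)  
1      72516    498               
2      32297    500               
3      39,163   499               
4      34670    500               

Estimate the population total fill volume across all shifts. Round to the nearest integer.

89138805

Estimate total by summing Nₕ·x̄ₕ over strata.
72516·498 + 32297·500 + 39163·499 + 34670·500 = 36112968 + 16148500 + 19542337 + 17335000 = 89138805.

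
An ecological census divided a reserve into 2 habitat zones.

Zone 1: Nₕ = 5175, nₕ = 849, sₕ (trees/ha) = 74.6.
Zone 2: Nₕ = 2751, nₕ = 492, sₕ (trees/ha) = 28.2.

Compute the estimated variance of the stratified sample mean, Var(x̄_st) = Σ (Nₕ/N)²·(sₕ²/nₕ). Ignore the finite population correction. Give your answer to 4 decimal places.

2.9891

N = 7926. Term for each stratum: Wₕ²sₕ²/nₕ.
Var(x̄_st) = 2.7943612 + 0.1947180 = 2.9890792 → 2.9891.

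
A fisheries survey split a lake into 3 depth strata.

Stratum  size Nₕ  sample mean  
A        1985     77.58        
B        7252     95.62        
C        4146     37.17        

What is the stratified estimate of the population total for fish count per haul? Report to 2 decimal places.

1001539.36

Population total = Σ Nₕ·x̄ₕ (each stratum's size times its mean).
1985·77.58 + 7252·95.62 + 4146·37.17 = 153996.3 + 693436.24 + 154106.82 = 1001539.36.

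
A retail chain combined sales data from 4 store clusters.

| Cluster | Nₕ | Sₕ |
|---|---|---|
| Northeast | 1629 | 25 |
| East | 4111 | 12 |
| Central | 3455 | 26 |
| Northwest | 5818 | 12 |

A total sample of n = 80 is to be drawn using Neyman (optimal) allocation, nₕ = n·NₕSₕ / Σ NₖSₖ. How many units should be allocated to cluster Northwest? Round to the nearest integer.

22

Northeast: NₕSₕ = 1629·25 = 40725
East: NₕSₕ = 4111·12 = 49332
Central: NₕSₕ = 3455·26 = 89830
Northwest: NₕSₕ = 5818·12 = 69816
Σ NₕSₕ = 249703.
n_Northwest = 80·69816/249703 = 22.368... → 22.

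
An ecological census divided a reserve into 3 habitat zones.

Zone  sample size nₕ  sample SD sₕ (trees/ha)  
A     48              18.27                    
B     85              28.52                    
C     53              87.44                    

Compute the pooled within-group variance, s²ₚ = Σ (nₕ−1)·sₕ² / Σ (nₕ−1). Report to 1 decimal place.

A: (48−1)·18.27² = 47·333.7929 = 15688.2663
B: (85−1)·28.52² = 84·813.3904 = 68324.7936
C: (53−1)·87.44² = 52·7645.7536 = 397579.1872
Numerator = 481592.2471; denominator = Σ(nₕ−1) = 183.
s²ₚ = 481592.2471/183 = 2631.652... → 2631.7.

2631.7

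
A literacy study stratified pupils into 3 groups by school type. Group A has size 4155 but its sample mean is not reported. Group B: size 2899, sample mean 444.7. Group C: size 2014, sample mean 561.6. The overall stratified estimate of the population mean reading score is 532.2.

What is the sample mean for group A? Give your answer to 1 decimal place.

N = 4155 + 2899 + 2014 = 9068.
Overall total = μ·N = 532.2·9068 = 4825989.6.
Subtract the known strata: 2899·444.7 + 2014·561.6 = 2420247.7.
Remaining total for group A: 4825989.6 − 2420247.7 = 2405741.9.
Divide by its size: 2405741.9 / 4155 = 578.999... → 579.0.

579.0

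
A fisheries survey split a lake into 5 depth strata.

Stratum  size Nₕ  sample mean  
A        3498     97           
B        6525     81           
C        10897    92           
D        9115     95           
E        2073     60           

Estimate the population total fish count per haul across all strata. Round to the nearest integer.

2860660

Estimate total by summing Nₕ·x̄ₕ over strata.
3498·97 + 6525·81 + 10897·92 + 9115·95 + 2073·60 = 339306 + 528525 + 1002524 + 865925 + 124380 = 2860660.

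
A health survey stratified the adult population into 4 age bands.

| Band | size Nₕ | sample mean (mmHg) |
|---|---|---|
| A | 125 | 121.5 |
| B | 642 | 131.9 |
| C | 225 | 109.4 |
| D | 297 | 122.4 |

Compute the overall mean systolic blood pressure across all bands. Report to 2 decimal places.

x̄_st = (Σ Nₕx̄ₕ) / (Σ Nₕ) = (125·121.5 + 642·131.9 + 225·109.4 + 297·122.4) / 1289
= 160835.1 / 1289 = 124.7751... → 124.78.

124.78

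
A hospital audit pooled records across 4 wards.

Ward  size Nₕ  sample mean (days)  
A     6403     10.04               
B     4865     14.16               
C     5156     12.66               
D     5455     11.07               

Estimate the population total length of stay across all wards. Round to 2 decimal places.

258836.33

A: 6403·10.04 = 64286.12
B: 4865·14.16 = 68888.4
C: 5156·12.66 = 65274.96
D: 5455·11.07 = 60386.85
τ̂ = Σ Nₕx̄ₕ = 258836.33.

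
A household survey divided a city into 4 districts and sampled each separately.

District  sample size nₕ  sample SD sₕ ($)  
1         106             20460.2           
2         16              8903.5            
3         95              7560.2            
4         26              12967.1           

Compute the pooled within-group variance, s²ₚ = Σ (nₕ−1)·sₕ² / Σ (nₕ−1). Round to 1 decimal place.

228956178.8

Degrees of freedom: 105 + 15 + 94 + 25 = 239.
Σ(nₕ−1)sₕ² = 105·418619784.04 + 15·79272312.25 + 94·57156624.04 + 25·168145682.41 = 54720526727.96.
s²ₚ = 54720526727.96 / 239 = 228956178.778... → 228956178.8.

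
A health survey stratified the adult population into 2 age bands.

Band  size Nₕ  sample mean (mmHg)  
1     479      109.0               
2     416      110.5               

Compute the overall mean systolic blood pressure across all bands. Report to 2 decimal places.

N = 479 + 416 = 895.
Overall mean = Σ (Nₕ/N)·x̄ₕ — weight by population share, not a simple average.
Σ Nₕx̄ₕ = 479·109.0 + 416·110.5 = 52211 + 45968 = 98179.
Divide by N: 98179 / 895 = 109.6972... → 109.70.

109.70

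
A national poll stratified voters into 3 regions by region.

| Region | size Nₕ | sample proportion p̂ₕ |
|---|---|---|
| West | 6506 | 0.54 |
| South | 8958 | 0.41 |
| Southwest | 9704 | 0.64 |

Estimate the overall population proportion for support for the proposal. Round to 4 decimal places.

N = 6506 + 8958 + 9704 = 25168.
Overall proportion = Σ (Nₕ/N)·p̂ₕ.
Σ Nₕp̂ₕ = 3513.24 + 3672.78 + 6210.56 = 13396.58.
13396.58 / 25168 = 0.532286... → 0.5323.

0.5323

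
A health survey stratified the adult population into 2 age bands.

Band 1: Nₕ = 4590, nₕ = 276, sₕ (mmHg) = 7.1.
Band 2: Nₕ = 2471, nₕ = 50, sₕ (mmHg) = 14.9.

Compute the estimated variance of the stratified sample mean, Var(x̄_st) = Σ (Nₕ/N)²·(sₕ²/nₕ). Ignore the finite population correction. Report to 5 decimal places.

0.62095

N = 7061. Term for each stratum: Wₕ²sₕ²/nₕ.
Var(x̄_st) = 0.07717925 + 0.54377045 = 0.62094970 → 0.62095.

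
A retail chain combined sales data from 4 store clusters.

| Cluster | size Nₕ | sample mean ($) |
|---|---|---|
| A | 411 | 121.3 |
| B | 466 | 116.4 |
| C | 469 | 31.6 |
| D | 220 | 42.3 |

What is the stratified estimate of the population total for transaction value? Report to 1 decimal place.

128223.1

A: 411·121.3 = 49854.3
B: 466·116.4 = 54242.4
C: 469·31.6 = 14820.4
D: 220·42.3 = 9306
τ̂ = Σ Nₕx̄ₕ = 128223.1.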